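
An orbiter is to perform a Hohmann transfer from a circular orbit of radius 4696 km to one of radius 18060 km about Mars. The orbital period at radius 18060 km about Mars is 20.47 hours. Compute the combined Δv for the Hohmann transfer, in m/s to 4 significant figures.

Δv = 1335 m/s

From Kepler's third law T² = 4π²r³/μ at r = 18060 km, T = 20.47 hours = 20.47 × 3600 s = 73692 s: μ = 4π²r³/T² = 42822.5 km³/s².
The Hohmann ellipse has a_t = (r₁ + r₂)/2 = 11378 km.
At r₁ the circular-orbit speed is v₁ = √(μ/r₁) = 3.0198 km/s.
On the transfer ellipse at r₁, v² = μ(2/r − 1/a) gives v_p = √[μ(2/r₁ − 1/a_t)] = 3.8045 km/s.
First burn Δv₁ = |v_p − v₁| = 0.7847 km/s.
Circular speed at r₂: v₂ = √(μ/r₂) = 1.53985 km/s.
Transfer-orbit speed at r₂: v_a = √[μ(2/r₂ − 1/a_t)] = 0.989255 km/s.
Second burn Δv₂ = |v₂ − v_a| = 0.5506 km/s.
Δv = Δv₁ + Δv₂ = 0.7847 + 0.5506 = 1.335 km/s.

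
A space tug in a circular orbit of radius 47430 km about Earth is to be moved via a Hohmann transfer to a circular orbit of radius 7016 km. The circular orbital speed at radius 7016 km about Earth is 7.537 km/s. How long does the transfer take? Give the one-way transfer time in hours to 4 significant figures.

t = 6.209 hours

From the circular-orbit relation v² = μ/r at r = 7016 km: μ = v²r = (7.537)² × 7016 = 3.98553×10^5 km³/s².
The Hohmann ellipse has a_t = (r₁ + r₂)/2 = 27223 km.
Half the transfer-orbit period gives t = π√(a_t³/μ) = 22352 s.
Converting: 22352 s ÷ 3600 s/hour = 6.209 hours.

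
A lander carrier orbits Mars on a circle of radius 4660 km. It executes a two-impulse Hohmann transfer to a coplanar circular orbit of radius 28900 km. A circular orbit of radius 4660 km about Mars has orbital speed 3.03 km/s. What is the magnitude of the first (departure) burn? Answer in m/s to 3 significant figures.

Δv₁ = 946 m/s

From the circular-orbit relation v² = μ/r at r = 4660 km: μ = v²r = (3.03)² × 4660 = 42783.0 km³/s².
Transfer-ellipse semi-major axis a_t = (r₁ + r₂)/2 = (4660 + 28900)/2 = 16780 km.
Circular speed at r = 4660 km: v_c = √(μ/r) = 3.0300 km/s.
Transfer-orbit speed at the same r (vis-viva, a = a_t): v_t = √[μ(2/r − 1/a_t)] = 3.9765 km/s.
Δv₁ = |v_t − v_c| = |3.9765 − 3.0300| = 0.9465 km/s.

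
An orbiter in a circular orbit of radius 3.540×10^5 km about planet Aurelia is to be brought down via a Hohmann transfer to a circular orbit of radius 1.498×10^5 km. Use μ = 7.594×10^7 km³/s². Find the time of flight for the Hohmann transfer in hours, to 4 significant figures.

t = 12.66 hours

Transfer-ellipse semi-major axis a_t = (r₁ + r₂)/2 = (3.540×10^5 + 1.498×10^5)/2 = 2.519×10^5 km.
Transfer time t = π√(a_t³/μ) = π√((2.519×10^5)³ / 7.594×10^7) = 45580 s.
Converting: 45580 s ÷ 3600 s/hour = 12.66 hours.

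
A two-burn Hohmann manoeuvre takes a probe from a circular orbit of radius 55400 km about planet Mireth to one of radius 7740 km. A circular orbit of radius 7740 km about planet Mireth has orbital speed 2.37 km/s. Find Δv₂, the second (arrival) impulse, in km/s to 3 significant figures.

From the circular-orbit relation v² = μ/r at r = 7740 km: μ = v²r = (2.37)² × 7740 = 43474.8 km³/s².
Semi-major axis of the transfer orbit: a_t = (55400 + 7740)/2 = 31570 km.
On the circular orbit at r = 7740 km, v_c = √(μ/r) = 2.3700 km/s.
Transfer-orbit speed at the same r (vis-viva, a = a_t): v_t = √[μ(2/r − 1/a_t)] = 3.1395 km/s.
Δv₂ = |v_t − v_c| = |3.1395 − 2.3700| = 0.7695 km/s.

Δv₂ = 0.770 km/s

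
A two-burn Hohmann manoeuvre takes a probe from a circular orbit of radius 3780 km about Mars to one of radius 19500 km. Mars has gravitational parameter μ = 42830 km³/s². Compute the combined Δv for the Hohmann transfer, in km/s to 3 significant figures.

Semi-major axis of the transfer orbit: a_t = (3780 + 19500)/2 = 11640 km.
At r₁ the circular-orbit speed is v₁ = √(μ/r₁) = 3.3661 km/s.
Transfer-orbit speed at r₁ (v² = μ(2/r − 1/a)): v_p = √[μ(2/r₁ − 1/a_t)] = 4.3568 km/s.
First burn Δv₁ = |v_p − v₁| = 0.9907 km/s.
Circular speed at r₂: v₂ = √(μ/r₂) = 1.48203 km/s.
Transfer-orbit speed at r₂: v_a = √[μ(2/r₂ − 1/a_t)] = 0.844552 km/s.
Second burn Δv₂ = |v₂ − v_a| = 0.6375 km/s.
Δv = Δv₁ + Δv₂ = 0.9907 + 0.6375 = 1.628 km/s.

Δv = 1.63 km/s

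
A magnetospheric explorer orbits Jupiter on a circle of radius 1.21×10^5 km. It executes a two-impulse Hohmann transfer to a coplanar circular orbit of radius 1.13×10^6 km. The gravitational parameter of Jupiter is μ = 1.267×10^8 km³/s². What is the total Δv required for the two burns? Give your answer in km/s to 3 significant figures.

Transfer-ellipse semi-major axis a_t = (r₁ + r₂)/2 = (1.210×10^5 + 1.130×10^6)/2 = 6.255×10^5 km.
Circular speed at r₁: v₁ = √(μ/r₁) = √(1.267×10^8/1.210×10^5) = 32.359 km/s.
Transfer-orbit speed at r₁ (vis-viva): v_p = √[μ(2/r₁ − 1/a_t)] = 43.493 km/s.
First burn Δv₁ = |v_p − v₁| = 11.134 km/s.
At r₂, v₂ = √(μ/r₂) = 10.58886 km/s.
Transfer-orbit speed at r₂: v_a = √[μ(2/r₂ − 1/a_t)] = 4.657235 km/s.
Second burn Δv₂ = |v₂ − v_a| = 5.9316 km/s.
Δv = Δv₁ + Δv₂ = 11.134 + 5.9316 = 17.07 km/s.

Δv = 17.1 km/s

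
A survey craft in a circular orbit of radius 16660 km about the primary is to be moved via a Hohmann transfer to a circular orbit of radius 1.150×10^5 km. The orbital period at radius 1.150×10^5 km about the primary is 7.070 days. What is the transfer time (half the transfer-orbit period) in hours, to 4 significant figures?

t = 36.74 hours

From Kepler's third law T² = 4π²r³/μ at r = 1.150×10^5 km, T = 7.070 days = 7.070 × 86400 s = 6.10848×10^5 s: μ = 4π²r³/T² = 1.60911×10^5 km³/s².
Semi-major axis of the transfer orbit: a_t = (16660 + 1.150×10^5)/2 = 65830 km.
Half the transfer-orbit period gives t = π√(a_t³/μ) = 1.3228×10^5 s.
Converting: 1.3228×10^5 s ÷ 3600 s/hour = 36.74 hours.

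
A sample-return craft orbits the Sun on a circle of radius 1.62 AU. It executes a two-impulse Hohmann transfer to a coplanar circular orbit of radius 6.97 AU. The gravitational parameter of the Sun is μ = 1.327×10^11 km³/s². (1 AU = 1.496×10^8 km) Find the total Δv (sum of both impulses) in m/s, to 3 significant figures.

In km: r₁ = 1.62 × 1.496×10^8 = 2.42352×10^8 km; r₂ = 6.97 × 1.496×10^8 = 1.042712×10^9 km.
The Hohmann ellipse has a_t = (r₁ + r₂)/2 = 6.42532×10^8 km.
Circular speed at r₁: v₁ = √(μ/r₁) = √(1.327×10^11/2.42352×10^8) = 23.400 km/s.
On the transfer ellipse at r₁, v² = μ(2/r − 1/a) gives v_p = √[μ(2/r₁ − 1/a_t)] = 29.809 km/s.
First burn Δv₁ = |v_p − v₁| = 6.409 km/s.
At r₂, v₂ = √(μ/r₂) = 11.281 km/s.
Transfer-orbit speed at r₂: v_a = √[μ(2/r₂ − 1/a_t)] = 6.9283 km/s.
Second burn Δv₂ = |v₂ − v_a| = 4.353 km/s.
Δv = Δv₁ + Δv₂ = 6.409 + 4.353 = 10.76 km/s.

Δv = 10800 m/s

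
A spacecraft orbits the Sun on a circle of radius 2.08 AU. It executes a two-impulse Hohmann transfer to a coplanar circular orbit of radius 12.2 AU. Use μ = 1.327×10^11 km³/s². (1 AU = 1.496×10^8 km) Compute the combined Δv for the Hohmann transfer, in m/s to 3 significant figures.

Δv = 10300 m/s

In km: r₁ = 2.08 × 1.496×10^8 = 3.11168×10^8 km; r₂ = 12.2 × 1.496×10^8 = 1.82512×10^9 km.
Semi-major axis of the transfer orbit: a_t = (3.11168×10^8 + 1.82512×10^9)/2 = 1.068144×10^9 km.
At r₁ the circular-orbit speed is v₁ = √(μ/r₁) = 20.651 km/s.
On the transfer ellipse at r₁, vis-viva equation gives v_p = √[μ(2/r₁ − 1/a_t)] = 26.994 km/s.
First burn Δv₁ = |v_p − v₁| = 6.343 km/s.
Circular speed at r₂: v₂ = √(μ/r₂) = 8.527 km/s.
Transfer-orbit speed at r₂: v_a = √[μ(2/r₂ − 1/a_t)] = 4.602 km/s.
Second burn Δv₂ = |v₂ − v_a| = 3.925 km/s.
Total Δv = Δv₁ + Δv₂ = 10.27 km/s.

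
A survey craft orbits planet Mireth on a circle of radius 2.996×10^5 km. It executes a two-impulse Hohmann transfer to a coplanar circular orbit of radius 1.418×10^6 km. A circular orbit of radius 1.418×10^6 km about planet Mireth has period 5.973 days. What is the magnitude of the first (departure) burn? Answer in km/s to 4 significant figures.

From Kepler's third law T² = 4π²r³/μ at r = 1.418×10^6 km, T = 5.973 days = 5.973 × 86400 s = 5.160672×10^5 s: μ = 4π²r³/T² = 4.22645×10^8 km³/s².
Transfer-ellipse semi-major axis a_t = (r₁ + r₂)/2 = (2.996×10^5 + 1.418×10^6)/2 = 8.588×10^5 km.
Circular speed at r = 2.996×10^5 km: v_c = √(μ/r) = 37.56 km/s.
Transfer-orbit speed at the same r (vis-viva, a = a_t): v_t = √[μ(2/r − 1/a_t)] = 48.26 km/s.
Δv₁ = |v_t − v_c| = |48.26 − 37.56| = 10.70 km/s.

Δv₁ = 10.70 km/s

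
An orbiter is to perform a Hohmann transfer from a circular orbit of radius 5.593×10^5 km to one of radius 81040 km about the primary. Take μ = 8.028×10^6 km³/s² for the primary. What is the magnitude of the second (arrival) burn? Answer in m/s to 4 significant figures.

Transfer-ellipse semi-major axis a_t = (r₁ + r₂)/2 = (5.593×10^5 + 81040)/2 = 3.2017×10^5 km.
Circular speed at r = 81040 km: v_c = √(μ/r) = 9.9530 km/s.
Vis-viva on the transfer ellipse at r = 81040 km gives v_t = √[μ(2/r − 1/a_t)] = 13.155 km/s.
Δv₂ = |v_t − v_c| = |13.155 − 9.9530| = 3.202 km/s.

Δv₂ = 3202 m/s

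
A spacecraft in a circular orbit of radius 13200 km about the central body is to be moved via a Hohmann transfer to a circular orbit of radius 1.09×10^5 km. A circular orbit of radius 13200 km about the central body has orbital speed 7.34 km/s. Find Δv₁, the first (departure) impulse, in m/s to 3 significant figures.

From the circular-orbit relation v² = μ/r at r = 13200 km: μ = v²r = (7.34)² × 13200 = 7.11158×10^5 km³/s².
Transfer-ellipse semi-major axis a_t = (r₁ + r₂)/2 = (13200 + 1.090×10^5)/2 = 61100 km.
Circular speed at r = 13200 km: v_c = √(μ/r) = 7.340 km/s.
Vis-viva on the transfer ellipse at r = 13200 km gives v_t = √[μ(2/r − 1/a_t)] = 9.804 km/s.
Δv₁ = |v_t − v_c| = |9.804 − 7.340| = 2.464 km/s.

Δv₁ = 2460 m/s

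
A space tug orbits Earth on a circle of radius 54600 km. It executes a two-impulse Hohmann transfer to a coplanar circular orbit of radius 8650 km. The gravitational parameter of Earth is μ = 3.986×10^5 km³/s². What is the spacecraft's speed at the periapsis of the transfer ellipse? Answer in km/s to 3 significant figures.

The Hohmann ellipse has a_t = (r₁ + r₂)/2 = 31625 km.
At periapsis, r = 8650 km.
Vis-viva: v = √[μ(2/r − 1/a_t)] = √[3.986×10^5 × (2/8650 − 1/31625)] = 8.920 km/s.

v = 8.92 km/s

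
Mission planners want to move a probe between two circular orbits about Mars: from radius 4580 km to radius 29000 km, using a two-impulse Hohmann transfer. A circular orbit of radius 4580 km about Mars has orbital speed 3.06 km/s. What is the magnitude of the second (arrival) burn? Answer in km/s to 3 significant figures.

Δv₂ = 0.581 km/s

From the circular-orbit relation v² = μ/r at r = 4580 km: μ = v²r = (3.06)² × 4580 = 42885.3 km³/s².
Semi-major axis of the transfer orbit: a_t = (4580 + 29000)/2 = 16790 km.
Circular speed at r = 29000 km: v_c = √(μ/r) = 1.216 km/s.
Vis-viva on the transfer ellipse at r = 29000 km gives v_t = √[μ(2/r − 1/a_t)] = 0.6351 km/s.
Δv₂ = |v_t − v_c| = |0.6351 − 1.216| = 0.5809 km/s.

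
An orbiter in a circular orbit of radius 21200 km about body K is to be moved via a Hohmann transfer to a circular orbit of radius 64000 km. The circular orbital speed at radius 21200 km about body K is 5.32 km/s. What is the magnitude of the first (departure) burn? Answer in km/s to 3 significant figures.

Δv₁ = 1.20 km/s

From the circular-orbit relation v² = μ/r at r = 21200 km: μ = v²r = (5.32)² × 21200 = 6.00011×10^5 km³/s².
Semi-major axis of the transfer orbit: a_t = (21200 + 64000)/2 = 42600 km.
Circular speed at r = 21200 km: v_c = √(μ/r) = 5.320 km/s.
Vis-viva on the transfer ellipse at r = 21200 km gives v_t = √[μ(2/r − 1/a_t)] = 6.521 km/s.
Δv₁ = |v_t − v_c| = |6.521 − 5.320| = 1.201 km/s.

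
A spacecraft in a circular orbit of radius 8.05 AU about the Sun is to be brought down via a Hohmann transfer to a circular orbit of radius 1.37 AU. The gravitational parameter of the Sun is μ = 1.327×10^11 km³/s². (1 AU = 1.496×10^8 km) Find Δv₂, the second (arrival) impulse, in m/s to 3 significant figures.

In km: r₁ = 8.05 × 1.496×10^8 = 1.20428×10^9 km; r₂ = 1.37 × 1.496×10^8 = 2.04952×10^8 km.
Semi-major axis of the transfer orbit: a_t = (1.20428×10^9 + 2.04952×10^8)/2 = 7.04616×10^8 km.
On the circular orbit at r = 2.04952×10^8 km, v_c = √(μ/r) = 25.45 km/s.
Transfer-orbit speed at the same r (vis-viva, a = a_t): v_t = √[μ(2/r − 1/a_t)] = 33.27 km/s.
Δv₂ = |v_t − v_c| = |33.27 − 25.45| = 7.820 km/s.

Δv₂ = 7820 m/s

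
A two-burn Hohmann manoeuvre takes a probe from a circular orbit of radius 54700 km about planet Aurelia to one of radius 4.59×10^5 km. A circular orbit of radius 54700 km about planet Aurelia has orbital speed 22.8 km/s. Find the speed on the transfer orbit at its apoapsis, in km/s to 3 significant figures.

From the circular-orbit relation v² = μ/r at r = 54700 km: μ = v²r = (22.8)² × 54700 = 2.84352×10^7 km³/s².
The Hohmann ellipse has a_t = (r₁ + r₂)/2 = 2.5685×10^5 km.
The apoapsis of the transfer ellipse is at r = 4.590×10^5 km.
Applying v² = μ(2/r − 1/a_t): v = 3.632 km/s.

v = 3.63 km/s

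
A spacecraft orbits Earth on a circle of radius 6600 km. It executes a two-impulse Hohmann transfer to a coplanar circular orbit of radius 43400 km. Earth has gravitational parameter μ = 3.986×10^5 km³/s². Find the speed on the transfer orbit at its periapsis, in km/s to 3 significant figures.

Semi-major axis of the transfer orbit: a_t = (6600 + 43400)/2 = 25000 km.
At periapsis, r = 6600 km.
Vis-viva: v = √[μ(2/r − 1/a_t)] = √[3.986×10^5 × (2/6600 − 1/25000)] = 10.24 km/s.

v = 10.2 km/s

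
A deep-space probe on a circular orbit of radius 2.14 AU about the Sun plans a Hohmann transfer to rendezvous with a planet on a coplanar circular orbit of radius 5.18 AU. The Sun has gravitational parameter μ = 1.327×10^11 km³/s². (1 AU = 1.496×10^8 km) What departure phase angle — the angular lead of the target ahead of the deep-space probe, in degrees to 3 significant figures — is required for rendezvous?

φ = 73.1°

In km: r₁ = 2.14 × 1.496×10^8 = 3.20144×10^8 km; r₂ = 5.18 × 1.496×10^8 = 7.74928×10^8 km.
Transfer-ellipse semi-major axis a_t = (r₁ + r₂)/2 = (3.20144×10^8 + 7.74928×10^8)/2 = 5.47536×10^8 km.
The half-period of the transfer ellipse is t = π√(a_t³/μ) = 1.105×10^8 s.
Target angular speed ω₂ = √(μ/r₂³) = 1.689×10^-8 rad/s.
Angle swept by the target during transfer: ω₂·t = 1.866 rad = 106.9°.
Arrival is 180° from departure on the ellipse, so φ = 180° − 106.9° = 73.1°.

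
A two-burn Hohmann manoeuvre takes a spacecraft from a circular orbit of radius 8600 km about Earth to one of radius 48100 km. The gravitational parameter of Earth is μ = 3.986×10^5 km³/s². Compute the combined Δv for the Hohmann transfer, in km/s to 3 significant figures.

The Hohmann ellipse has a_t = (r₁ + r₂)/2 = 28350 km.
At r₁ the circular-orbit speed is v₁ = √(μ/r₁) = 6.808 km/s.
Transfer-orbit speed at r₁ (v² = μ(2/r − 1/a)): v_p = √[μ(2/r₁ − 1/a_t)] = 8.868 km/s.
First burn Δv₁ = |v_p − v₁| = 2.060 km/s.
At r₂, v₂ = √(μ/r₂) = 2.879 km/s.
Transfer-orbit speed at r₂: v_a = √[μ(2/r₂ − 1/a_t)] = 1.586 km/s.
Second burn Δv₂ = |v₂ − v_a| = 1.293 km/s.
Total Δv = Δv₁ + Δv₂ = 3.353 km/s.

Δv = 3.35 km/s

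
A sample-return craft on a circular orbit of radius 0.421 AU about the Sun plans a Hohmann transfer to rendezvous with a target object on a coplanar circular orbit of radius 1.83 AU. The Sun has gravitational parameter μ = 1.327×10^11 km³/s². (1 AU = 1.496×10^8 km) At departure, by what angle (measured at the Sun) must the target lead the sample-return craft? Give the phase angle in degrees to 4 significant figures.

φ = 93.18°

In km: r₁ = 0.421 × 1.496×10^8 = 6.29816×10^7 km; r₂ = 1.83 × 1.496×10^8 = 2.73768×10^8 km.
Transfer-ellipse semi-major axis a_t = (r₁ + r₂)/2 = (6.29816×10^7 + 2.73768×10^8)/2 = 1.683748×10^8 km.
Transfer time t = π√(a_t³/μ) = 1.8842×10^7 s.
Target angular speed ω₂ = √(μ/r₂³) = 8.0420×10^-8 rad/s.
Angle swept by the target during transfer: ω₂·t = 1.5153 rad = 86.82°.
Arrival is 180° from departure on the ellipse, so φ = 180° − 86.82° = 93.18°.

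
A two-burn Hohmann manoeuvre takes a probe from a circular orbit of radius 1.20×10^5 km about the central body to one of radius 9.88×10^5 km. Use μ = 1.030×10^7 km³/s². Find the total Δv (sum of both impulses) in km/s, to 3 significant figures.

Δv = 4.83 km/s

Semi-major axis of the transfer orbit: a_t = (1.200×10^5 + 9.880×10^5)/2 = 5.540×10^5 km.
At r₁ the circular-orbit speed is v₁ = √(μ/r₁) = 9.26463 km/s.
Transfer-orbit speed at r₁ (v² = μ(2/r − 1/a)): v_p = √[μ(2/r₁ − 1/a_t)] = 12.3723 km/s.
First burn Δv₁ = |v_p − v₁| = 3.108 km/s.
Circular speed at r₂: v₂ = √(μ/r₂) = 3.229 km/s.
Transfer-orbit speed at r₂: v_a = √[μ(2/r₂ − 1/a_t)] = 1.503 km/s.
Second burn Δv₂ = |v₂ − v_a| = 1.726 km/s.
Δv = Δv₁ + Δv₂ = 3.108 + 1.726 = 4.834 km/s.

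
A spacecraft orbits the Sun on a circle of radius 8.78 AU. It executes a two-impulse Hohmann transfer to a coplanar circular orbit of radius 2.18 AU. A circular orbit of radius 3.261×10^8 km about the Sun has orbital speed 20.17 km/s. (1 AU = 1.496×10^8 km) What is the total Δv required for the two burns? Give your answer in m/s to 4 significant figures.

From the circular-orbit relation v² = μ/r at r = 3.261×10^8 km: μ = v²r = (20.17)² × 3.261×10^8 = 1.32667×10^11 km³/s².
In km: r₁ = 8.78 × 1.496×10^8 = 1.313488×10^9 km; r₂ = 2.18 × 1.496×10^8 = 3.26128×10^8 km.
Semi-major axis of the transfer orbit: a_t = (1.313488×10^9 + 3.26128×10^8)/2 = 8.19808×10^8 km.
At r₁ the circular-orbit speed is v₁ = √(μ/r₁) = 10.0501 km/s.
On the transfer ellipse at r₁, vis-viva equation gives v_a = √[μ(2/r₁ − 1/a_t)] = 6.33879 km/s.
First burn Δv₁ = |v_a − v₁| = 3.7113 km/s.
At r₂, v₂ = √(μ/r₂) = 20.1691 km/s.
Transfer-orbit speed at r₂: v_p = √[μ(2/r₂ − 1/a_t)] = 25.5296 km/s.
Second burn Δv₂ = |v₂ − v_p| = 5.3605 km/s.
Total Δv = Δv₁ + Δv₂ = 9.072 km/s.

Δv = 9072 m/s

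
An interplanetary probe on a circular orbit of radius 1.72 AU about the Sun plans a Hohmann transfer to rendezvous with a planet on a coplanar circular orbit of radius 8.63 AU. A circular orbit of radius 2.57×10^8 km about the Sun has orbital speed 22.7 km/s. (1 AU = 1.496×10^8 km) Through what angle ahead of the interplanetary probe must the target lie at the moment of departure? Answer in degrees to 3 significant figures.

From the circular-orbit relation v² = μ/r at r = 2.57×10^8 km: μ = v²r = (22.7)² × 2.57×10^8 = 1.32430×10^11 km³/s².
In km: r₁ = 1.72 × 1.496×10^8 = 2.57312×10^8 km; r₂ = 8.63 × 1.496×10^8 = 1.291048×10^9 km.
The Hohmann ellipse has a_t = (r₁ + r₂)/2 = 7.7418×10^8 km.
Transfer time t = π√(a_t³/μ) = 1.8596×10^8 s.
The target's mean motion on its circular orbit is ω₂ = √(μ/r₂³) = 7.8447×10^-9 rad/s.
Angle swept by the target during transfer: ω₂·t = 1.4588 rad = 83.58°.
The interplanetary probe traverses 180° on the transfer ellipse, so the target must lead by 180° − 83.58° = 96.4°.

φ = 96.4°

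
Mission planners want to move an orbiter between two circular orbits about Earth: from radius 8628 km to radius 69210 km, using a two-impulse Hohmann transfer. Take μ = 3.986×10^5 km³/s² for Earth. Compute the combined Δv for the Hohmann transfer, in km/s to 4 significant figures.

Transfer-ellipse semi-major axis a_t = (r₁ + r₂)/2 = (8628 + 69210)/2 = 38919 km.
At r₁ the circular-orbit speed is v₁ = √(μ/r₁) = 6.797 km/s.
Transfer-orbit speed at r₁ (v² = μ(2/r − 1/a)): v_p = √[μ(2/r₁ − 1/a_t)] = 9.064 km/s.
First burn Δv₁ = |v_p − v₁| = 2.267 km/s.
At r₂, v₂ = √(μ/r₂) = 2.400 km/s.
Transfer-orbit speed at r₂: v_a = √[μ(2/r₂ − 1/a_t)] = 1.130 km/s.
Second burn Δv₂ = |v₂ − v_a| = 1.270 km/s.
Total Δv = Δv₁ + Δv₂ = 3.537 km/s.

Δv = 3.537 km/s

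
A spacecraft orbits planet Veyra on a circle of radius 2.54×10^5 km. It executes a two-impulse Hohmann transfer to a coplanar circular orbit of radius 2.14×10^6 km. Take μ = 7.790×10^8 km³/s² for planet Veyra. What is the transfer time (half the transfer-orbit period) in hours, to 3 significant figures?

The Hohmann ellipse has a_t = (r₁ + r₂)/2 = 1.197×10^6 km.
Half the transfer-orbit period gives t = π√(a_t³/μ) = 1.474×10^5 s.
Converting: 1.474×10^5 s ÷ 3600 s/hour = 40.9 hours.

t = 40.9 hours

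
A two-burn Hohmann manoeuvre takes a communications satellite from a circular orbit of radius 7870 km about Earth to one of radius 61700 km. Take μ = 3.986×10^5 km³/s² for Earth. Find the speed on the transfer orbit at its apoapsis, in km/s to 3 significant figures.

The Hohmann ellipse has a_t = (r₁ + r₂)/2 = 34785 km.
At apoapsis, r = 61700 km.
From the vis-viva equation, v = √[μ(2/r − 1/a_t)] = 1.209 km/s.

v = 1.21 km/s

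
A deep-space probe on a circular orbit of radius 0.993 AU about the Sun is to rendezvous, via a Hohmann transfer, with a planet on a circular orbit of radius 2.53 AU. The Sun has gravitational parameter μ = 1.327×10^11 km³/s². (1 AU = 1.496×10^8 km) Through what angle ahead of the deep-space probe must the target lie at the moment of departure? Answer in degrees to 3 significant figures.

φ = 75.4°

In km: r₁ = 0.993 × 1.496×10^8 = 1.485528×10^8 km; r₂ = 2.53 × 1.496×10^8 = 3.78488×10^8 km.
Transfer-ellipse semi-major axis a_t = (r₁ + r₂)/2 = (1.485528×10^8 + 3.78488×10^8)/2 = 2.635204×10^8 km.
Transfer time t = π√(a_t³/μ) = 3.689×10^7 s.
Target angular speed ω₂ = √(μ/r₂³) = 4.947×10^-8 rad/s.
Angle swept by the target during transfer: ω₂·t = 1.825 rad = 104.6°.
The deep-space probe traverses 180° on the transfer ellipse, so the target must lead by 180° − 104.6° = 75.4°.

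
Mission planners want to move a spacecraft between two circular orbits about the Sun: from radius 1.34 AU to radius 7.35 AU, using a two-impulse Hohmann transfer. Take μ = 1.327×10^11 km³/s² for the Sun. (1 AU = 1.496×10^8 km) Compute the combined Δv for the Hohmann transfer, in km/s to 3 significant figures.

Δv = 12.6 km/s

In km: r₁ = 1.34 × 1.496×10^8 = 2.00464×10^8 km; r₂ = 7.35 × 1.496×10^8 = 1.09956×10^9 km.
Transfer-ellipse semi-major axis a_t = (r₁ + r₂)/2 = (2.00464×10^8 + 1.09956×10^9)/2 = 6.50012×10^8 km.
At r₁ the circular-orbit speed is v₁ = √(μ/r₁) = 25.729 km/s.
Transfer-orbit speed at r₁ (vis-viva equation): v_p = √[μ(2/r₁ − 1/a_t)] = 33.463 km/s.
First burn Δv₁ = |v_p − v₁| = 7.734 km/s.
Circular speed at r₂: v₂ = √(μ/r₂) = 10.986 km/s.
Transfer-orbit speed at r₂: v_a = √[μ(2/r₂ − 1/a_t)] = 6.1008 km/s.
Second burn Δv₂ = |v₂ − v_a| = 4.885 km/s.
Total Δv = Δv₁ + Δv₂ = 12.62 km/s.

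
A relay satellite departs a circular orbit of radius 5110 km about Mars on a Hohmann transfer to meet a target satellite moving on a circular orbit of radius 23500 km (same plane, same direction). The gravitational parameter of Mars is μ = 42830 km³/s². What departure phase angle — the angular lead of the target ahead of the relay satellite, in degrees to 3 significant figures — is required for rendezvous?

Semi-major axis of the transfer orbit: a_t = (5110 + 23500)/2 = 14305 km.
Transfer time t = π√(a_t³/μ) = 25970 s.
The target's mean motion on its circular orbit is ω₂ = √(μ/r₂³) = 5.745×10^-5 rad/s.
Angle swept by the target during transfer: ω₂·t = 1.492 rad = 85.49°.
Arrival is 180° from departure on the ellipse, so φ = 180° − 85.49° = 94.5°.

φ = 94.5°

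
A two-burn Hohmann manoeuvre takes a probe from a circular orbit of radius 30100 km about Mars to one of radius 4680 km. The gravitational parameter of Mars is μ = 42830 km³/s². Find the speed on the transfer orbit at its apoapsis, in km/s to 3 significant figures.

The Hohmann ellipse has a_t = (r₁ + r₂)/2 = 17390 km.
At apoapsis, r = 30100 km.
Applying v² = μ(2/r − 1/a_t): v = 0.6188 km/s.

v = 0.619 km/s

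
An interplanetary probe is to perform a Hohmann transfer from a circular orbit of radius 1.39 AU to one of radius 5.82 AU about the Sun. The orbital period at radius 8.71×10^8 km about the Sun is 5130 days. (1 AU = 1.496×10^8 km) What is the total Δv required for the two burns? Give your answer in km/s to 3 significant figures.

Δv = 11.5 km/s

From Kepler's third law T² = 4π²r³/μ at r = 8.71×10^8 km, T = 5130 days = 5130 × 86400 s = 4.43232×10^8 s: μ = 4π²r³/T² = 1.32786×10^11 km³/s².
In km: r₁ = 1.39 × 1.496×10^8 = 2.07944×10^8 km; r₂ = 5.82 × 1.496×10^8 = 8.70672×10^8 km.
Semi-major axis of the transfer orbit: a_t = (2.07944×10^8 + 8.70672×10^8)/2 = 5.39308×10^8 km.
At r₁ the circular-orbit speed is v₁ = √(μ/r₁) = 25.270 km/s.
On the transfer ellipse at r₁, vis-viva gives v_p = √[μ(2/r₁ − 1/a_t)] = 32.108 km/s.
First burn Δv₁ = |v_p − v₁| = 6.838 km/s.
At r₂, v₂ = √(μ/r₂) = 12.349 km/s.
Transfer-orbit speed at r₂: v_a = √[μ(2/r₂ − 1/a_t)] = 7.6684 km/s.
Second burn Δv₂ = |v₂ − v_a| = 4.681 km/s.
Total Δv = Δv₁ + Δv₂ = 11.52 km/s.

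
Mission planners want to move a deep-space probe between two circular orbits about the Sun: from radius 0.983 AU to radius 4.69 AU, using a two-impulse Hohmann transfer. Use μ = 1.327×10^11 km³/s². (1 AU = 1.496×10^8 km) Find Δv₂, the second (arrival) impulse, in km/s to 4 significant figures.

Δv₂ = 5.657 km/s

In km: r₁ = 0.983 × 1.496×10^8 = 1.470568×10^8 km; r₂ = 4.69 × 1.496×10^8 = 7.01624×10^8 km.
Semi-major axis of the transfer orbit: a_t = (1.470568×10^8 + 7.01624×10^8)/2 = 4.243404×10^8 km.
On the circular orbit at r = 7.01624×10^8 km, v_c = √(μ/r) = 13.753 km/s.
Vis-viva on the transfer ellipse at r = 7.01624×10^8 km gives v_t = √[μ(2/r − 1/a_t)] = 8.0960 km/s.
Δv₂ = |v_t − v_c| = |8.0960 − 13.753| = 5.657 km/s.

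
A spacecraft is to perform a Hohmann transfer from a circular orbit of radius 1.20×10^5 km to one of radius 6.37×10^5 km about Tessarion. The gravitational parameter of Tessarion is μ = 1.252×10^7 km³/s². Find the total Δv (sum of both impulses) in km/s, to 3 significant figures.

Δv = 4.97 km/s

Semi-major axis of the transfer orbit: a_t = (1.200×10^5 + 6.370×10^5)/2 = 3.785×10^5 km.
Circular speed at r₁: v₁ = √(μ/r₁) = √(1.252×10^7/1.200×10^5) = 10.214 km/s.
Transfer-orbit speed at r₁ (v² = μ(2/r − 1/a)): v_p = √[μ(2/r₁ − 1/a_t)] = 13.251 km/s.
First burn Δv₁ = |v_p − v₁| = 3.037 km/s.
At r₂, v₂ = √(μ/r₂) = 4.433 km/s.
Transfer-orbit speed at r₂: v_a = √[μ(2/r₂ − 1/a_t)] = 2.496 km/s.
Second burn Δv₂ = |v₂ − v_a| = 1.937 km/s.
Δv = Δv₁ + Δv₂ = 3.037 + 1.937 = 4.974 km/s.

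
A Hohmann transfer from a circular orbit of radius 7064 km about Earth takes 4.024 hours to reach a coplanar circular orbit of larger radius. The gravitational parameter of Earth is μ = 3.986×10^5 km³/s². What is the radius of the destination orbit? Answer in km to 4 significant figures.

Transfer time t = 4.024 hours = 14486.4 s, and t = π√(a_t³/μ).
So a_t = (μ t²/π²)^(1/3) = (3.986×10^5 × (14486.4)² / π²)^(1/3) = 20389 km.
Since a_t = (r₁ + r₂)/2, r₂ = 2a_t − r₁ = 2×20389 − 7064 = 33714 km.

r₂ = 33710 km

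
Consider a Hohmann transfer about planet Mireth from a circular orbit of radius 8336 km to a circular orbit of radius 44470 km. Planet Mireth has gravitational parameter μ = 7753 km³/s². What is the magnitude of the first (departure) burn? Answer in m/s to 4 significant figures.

Semi-major axis of the transfer orbit: a_t = (8336 + 44470)/2 = 26403 km.
On the circular orbit at r = 8336 km, v_c = √(μ/r) = 0.96440 km/s.
Transfer-orbit speed at the same r (vis-viva, a = a_t): v_t = √[μ(2/r − 1/a_t)] = 1.2516 km/s.
Δv₁ = |v_t − v_c| = |1.2516 − 0.96440| = 0.2872 km/s.

Δv₁ = 287.2 m/s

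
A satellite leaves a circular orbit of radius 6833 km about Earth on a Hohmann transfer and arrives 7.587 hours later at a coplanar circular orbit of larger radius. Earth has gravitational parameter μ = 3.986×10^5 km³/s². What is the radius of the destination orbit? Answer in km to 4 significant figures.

r₂ = 55400 km

Transfer time t = 7.587 hours = 27313.2 s, and t = π√(a_t³/μ).
So a_t = (μ t²/π²)^(1/3) = (3.986×10^5 × (27313.2)² / π²)^(1/3) = 31117 km.
Since a_t = (r₁ + r₂)/2, r₂ = 2a_t − r₁ = 2×31117 − 6833 = 55401 km.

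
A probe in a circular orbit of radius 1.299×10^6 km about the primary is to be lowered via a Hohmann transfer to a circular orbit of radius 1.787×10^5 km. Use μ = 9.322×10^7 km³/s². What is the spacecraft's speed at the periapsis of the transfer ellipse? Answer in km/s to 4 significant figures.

Transfer-ellipse semi-major axis a_t = (r₁ + r₂)/2 = (1.299×10^6 + 1.787×10^5)/2 = 7.3885×10^5 km.
The periapsis of the transfer ellipse is at r = 1.787×10^5 km.
Vis-viva: v = √[μ(2/r − 1/a_t)] = √[9.322×10^7 × (2/1.787×10^5 − 1/7.3885×10^5)] = 30.28 km/s.

v = 30.28 km/s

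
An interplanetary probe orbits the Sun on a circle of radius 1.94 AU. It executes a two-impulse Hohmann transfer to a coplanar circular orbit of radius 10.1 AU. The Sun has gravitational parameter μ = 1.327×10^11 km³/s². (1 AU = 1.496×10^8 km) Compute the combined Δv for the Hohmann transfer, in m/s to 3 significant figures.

In km: r₁ = 1.94 × 1.496×10^8 = 2.90224×10^8 km; r₂ = 10.1 × 1.496×10^8 = 1.51096×10^9 km.
The Hohmann ellipse has a_t = (r₁ + r₂)/2 = 9.00592×10^8 km.
Circular speed at r₁: v₁ = √(μ/r₁) = √(1.327×10^11/2.90224×10^8) = 21.3830 km/s.
Transfer-orbit speed at r₁ (vis-viva equation): v_p = √[μ(2/r₁ − 1/a_t)] = 27.6969 km/s.
First burn Δv₁ = |v_p − v₁| = 6.3139 km/s.
Circular speed at r₂: v₂ = √(μ/r₂) = 9.3715 km/s.
Transfer-orbit speed at r₂: v_a = √[μ(2/r₂ − 1/a_t)] = 5.3200 km/s.
Second burn Δv₂ = |v₂ − v_a| = 4.0515 km/s.
Δv = Δv₁ + Δv₂ = 6.3139 + 4.0515 = 10.37 km/s.

Δv = 10400 m/s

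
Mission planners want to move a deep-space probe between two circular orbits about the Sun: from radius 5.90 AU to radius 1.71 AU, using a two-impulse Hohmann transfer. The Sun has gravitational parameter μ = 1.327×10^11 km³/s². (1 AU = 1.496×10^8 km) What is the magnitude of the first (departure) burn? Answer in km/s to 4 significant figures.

Δv₁ = 4.042 km/s

In km: r₁ = 5.90 × 1.496×10^8 = 8.8264×10^8 km; r₂ = 1.71 × 1.496×10^8 = 2.55816×10^8 km.
Semi-major axis of the transfer orbit: a_t = (8.8264×10^8 + 2.55816×10^8)/2 = 5.69228×10^8 km.
Circular speed at r = 8.8264×10^8 km: v_c = √(μ/r) = 12.262 km/s.
Vis-viva on the transfer ellipse at r = 8.8264×10^8 km gives v_t = √[μ(2/r − 1/a_t)] = 8.2199 km/s.
Δv₁ = |v_t − v_c| = |8.2199 − 12.262| = 4.042 km/s.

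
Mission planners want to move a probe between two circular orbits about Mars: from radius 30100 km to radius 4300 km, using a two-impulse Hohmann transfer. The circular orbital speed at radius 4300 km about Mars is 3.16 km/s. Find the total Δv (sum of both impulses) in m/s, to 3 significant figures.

From the circular-orbit relation v² = μ/r at r = 4300 km: μ = v²r = (3.16)² × 4300 = 42938.1 km³/s².
Transfer-ellipse semi-major axis a_t = (r₁ + r₂)/2 = (30100 + 4300)/2 = 17200 km.
Circular speed at r₁: v₁ = √(μ/r₁) = √(42938.1/30100) = 1.1944 km/s.
Transfer-orbit speed at r₁ (v² = μ(2/r − 1/a)): v_a = √[μ(2/r₁ − 1/a_t)] = 0.59718 km/s.
First burn Δv₁ = |v_a − v₁| = 0.5972 km/s.
Circular speed at r₂: v₂ = √(μ/r₂) = 3.160 km/s.
Transfer-orbit speed at r₂: v_p = √[μ(2/r₂ − 1/a_t)] = 4.180 km/s.
Second burn Δv₂ = |v₂ − v_p| = 1.020 km/s.
Δv = Δv₁ + Δv₂ = 0.5972 + 1.020 = 1.617 km/s.

Δv = 1620 m/s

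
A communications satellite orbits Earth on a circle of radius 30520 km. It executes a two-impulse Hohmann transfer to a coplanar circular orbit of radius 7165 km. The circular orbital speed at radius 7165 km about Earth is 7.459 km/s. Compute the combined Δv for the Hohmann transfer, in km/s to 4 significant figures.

From the circular-orbit relation v² = μ/r at r = 7165 km: μ = v²r = (7.459)² × 7165 = 3.98637×10^5 km³/s².
Semi-major axis of the transfer orbit: a_t = (30520 + 7165)/2 = 18842.5 km.
At r₁ the circular-orbit speed is v₁ = √(μ/r₁) = 3.614 km/s.
Transfer-orbit speed at r₁ (v² = μ(2/r − 1/a)): v_a = √[μ(2/r₁ − 1/a_t)] = 2.229 km/s.
First burn Δv₁ = |v_a − v₁| = 1.385 km/s.
Circular speed at r₂: v₂ = √(μ/r₂) = 7.459 km/s.
Transfer-orbit speed at r₂: v_p = √[μ(2/r₂ − 1/a_t)] = 9.493 km/s.
Second burn Δv₂ = |v₂ − v_p| = 2.034 km/s.
Δv = Δv₁ + Δv₂ = 1.385 + 2.034 = 3.419 km/s.

Δv = 3.419 km/s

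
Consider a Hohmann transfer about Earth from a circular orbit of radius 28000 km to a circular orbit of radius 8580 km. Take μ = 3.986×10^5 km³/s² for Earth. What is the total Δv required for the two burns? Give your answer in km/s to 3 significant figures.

Δv = 2.81 km/s

The Hohmann ellipse has a_t = (r₁ + r₂)/2 = 18290 km.
At r₁ the circular-orbit speed is v₁ = √(μ/r₁) = 3.773 km/s.
Transfer-orbit speed at r₁ (vis-viva): v_a = √[μ(2/r₁ − 1/a_t)] = 2.584 km/s.
First burn Δv₁ = |v_a − v₁| = 1.189 km/s.
At r₂, v₂ = √(μ/r₂) = 6.816 km/s.
Transfer-orbit speed at r₂: v_p = √[μ(2/r₂ − 1/a_t)] = 8.433 km/s.
Second burn Δv₂ = |v₂ − v_p| = 1.617 km/s.
Total Δv = Δv₁ + Δv₂ = 2.806 km/s.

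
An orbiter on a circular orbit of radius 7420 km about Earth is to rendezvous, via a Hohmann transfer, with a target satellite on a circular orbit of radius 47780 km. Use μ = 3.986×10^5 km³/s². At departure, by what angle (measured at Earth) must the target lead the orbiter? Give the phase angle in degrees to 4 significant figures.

φ = 101.0°

Semi-major axis of the transfer orbit: a_t = (7420 + 47780)/2 = 27600 km.
The half-period of the transfer ellipse is t = π√(a_t³/μ) = 22816.3 s.
Target angular speed ω₂ = √(μ/r₂³) = 6.04504×10^-5 rad/s.
Angle swept by the target during transfer: ω₂·t = 1.3793 rad = 79.03°.
The orbiter traverses 180° on the transfer ellipse, so the target must lead by 180° − 79.03° = 101.0°.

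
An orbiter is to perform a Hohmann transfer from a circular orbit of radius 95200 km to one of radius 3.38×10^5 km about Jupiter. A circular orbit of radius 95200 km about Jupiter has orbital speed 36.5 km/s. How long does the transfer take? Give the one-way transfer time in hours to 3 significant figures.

From the circular-orbit relation v² = μ/r at r = 95200 km: μ = v²r = (36.5)² × 95200 = 1.26830×10^8 km³/s².
The Hohmann ellipse has a_t = (r₁ + r₂)/2 = 2.166×10^5 km.
Transfer time t = π√(a_t³/μ) = π√((2.166×10^5)³ / 1.26830×10^8) = 28120 s.
Converting: 28120 s ÷ 3600 s/hour = 7.81 hours.

t = 7.81 hours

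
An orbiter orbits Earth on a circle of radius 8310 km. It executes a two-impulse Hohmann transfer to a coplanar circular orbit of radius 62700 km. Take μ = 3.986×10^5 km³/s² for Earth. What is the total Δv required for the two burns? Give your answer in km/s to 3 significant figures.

Transfer-ellipse semi-major axis a_t = (r₁ + r₂)/2 = (8310 + 62700)/2 = 35505 km.
Circular speed at r₁: v₁ = √(μ/r₁) = √(3.986×10^5/8310) = 6.9258 km/s.
On the transfer ellipse at r₁, vis-viva equation gives v_p = √[μ(2/r₁ − 1/a_t)] = 9.2036 km/s.
First burn Δv₁ = |v_p − v₁| = 2.2778 km/s.
Circular speed at r₂: v₂ = √(μ/r₂) = 2.5214 km/s.
Transfer-orbit speed at r₂: v_a = √[μ(2/r₂ − 1/a_t)] = 1.2198 km/s.
Second burn Δv₂ = |v₂ − v_a| = 1.3016 km/s.
Δv = Δv₁ + Δv₂ = 2.2778 + 1.3016 = 3.579 km/s.

Δv = 3.58 km/s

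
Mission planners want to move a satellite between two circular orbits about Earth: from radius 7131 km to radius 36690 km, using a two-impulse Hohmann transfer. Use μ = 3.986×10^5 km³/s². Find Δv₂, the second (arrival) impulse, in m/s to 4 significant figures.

Transfer-ellipse semi-major axis a_t = (r₁ + r₂)/2 = (7131 + 36690)/2 = 21910.5 km.
On the circular orbit at r = 36690 km, v_c = √(μ/r) = 3.296 km/s.
Vis-viva on the transfer ellipse at r = 36690 km gives v_t = √[μ(2/r − 1/a_t)] = 1.880 km/s.
Δv₂ = |v_t − v_c| = |1.880 − 3.296| = 1.416 km/s.

Δv₂ = 1416 m/s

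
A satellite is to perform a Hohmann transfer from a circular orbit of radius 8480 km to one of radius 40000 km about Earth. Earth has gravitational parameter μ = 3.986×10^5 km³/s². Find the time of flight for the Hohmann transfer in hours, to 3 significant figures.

Semi-major axis of the transfer orbit: a_t = (8480 + 40000)/2 = 24240 km.
Transfer time t = π√(a_t³/μ) = π√((24240)³ / 3.986×10^5) = 18780 s.
Converting: 18780 s ÷ 3600 s/hour = 5.22 hours.

t = 5.22 hours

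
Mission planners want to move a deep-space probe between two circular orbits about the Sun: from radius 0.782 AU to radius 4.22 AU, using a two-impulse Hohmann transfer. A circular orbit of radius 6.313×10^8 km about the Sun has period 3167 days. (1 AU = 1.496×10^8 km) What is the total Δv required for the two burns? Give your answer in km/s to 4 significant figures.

From Kepler's third law T² = 4π²r³/μ at r = 6.313×10^8 km, T = 3167 days = 3167 × 86400 s = 2.736288×10^8 s: μ = 4π²r³/T² = 1.32661×10^11 km³/s².
In km: r₁ = 0.782 × 1.496×10^8 = 1.169872×10^8 km; r₂ = 4.22 × 1.496×10^8 = 6.31312×10^8 km.
Transfer-ellipse semi-major axis a_t = (r₁ + r₂)/2 = (1.169872×10^8 + 6.31312×10^8)/2 = 3.741496×10^8 km.
At r₁ the circular-orbit speed is v₁ = √(μ/r₁) = 33.67 km/s.
Transfer-orbit speed at r₁ (v² = μ(2/r − 1/a)): v_p = √[μ(2/r₁ − 1/a_t)] = 43.74 km/s.
First burn Δv₁ = |v_p − v₁| = 10.07 km/s.
Circular speed at r₂: v₂ = √(μ/r₂) = 14.496 km/s.
Transfer-orbit speed at r₂: v_a = √[μ(2/r₂ − 1/a_t)] = 8.1058 km/s.
Second burn Δv₂ = |v₂ − v_a| = 6.390 km/s.
Total Δv = Δv₁ + Δv₂ = 16.46 km/s.

Δv = 16.46 km/s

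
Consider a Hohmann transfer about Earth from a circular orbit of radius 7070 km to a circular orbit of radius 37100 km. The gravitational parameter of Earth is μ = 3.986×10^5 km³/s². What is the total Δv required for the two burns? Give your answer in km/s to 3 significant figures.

Δv = 3.65 km/s

Transfer-ellipse semi-major axis a_t = (r₁ + r₂)/2 = (7070 + 37100)/2 = 22085 km.
Circular speed at r₁: v₁ = √(μ/r₁) = √(3.986×10^5/7070) = 7.50860 km/s.
On the transfer ellipse at r₁, vis-viva gives v_p = √[μ(2/r₁ − 1/a_t)] = 9.73189 km/s.
First burn Δv₁ = |v_p − v₁| = 2.22329 km/s.
Circular speed at r₂: v₂ = √(μ/r₂) = 3.277794 km/s.
Transfer-orbit speed at r₂: v_a = √[μ(2/r₂ − 1/a_t)] = 1.854568 km/s.
Second burn Δv₂ = |v₂ − v_a| = 1.42323 km/s.
Total Δv = Δv₁ + Δv₂ = 3.647 km/s.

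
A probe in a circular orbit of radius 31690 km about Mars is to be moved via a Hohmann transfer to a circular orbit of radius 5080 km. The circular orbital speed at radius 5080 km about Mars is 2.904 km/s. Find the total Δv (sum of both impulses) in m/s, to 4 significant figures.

From the circular-orbit relation v² = μ/r at r = 5080 km: μ = v²r = (2.904)² × 5080 = 42840.7 km³/s².
Semi-major axis of the transfer orbit: a_t = (31690 + 5080)/2 = 18385 km.
Circular speed at r₁: v₁ = √(μ/r₁) = √(42840.7/31690) = 1.1627 km/s.
On the transfer ellipse at r₁, vis-viva gives v_a = √[μ(2/r₁ − 1/a_t)] = 0.61118 km/s.
First burn Δv₁ = |v_a − v₁| = 0.5515 km/s.
At r₂, v₂ = √(μ/r₂) = 2.9040 km/s.
Transfer-orbit speed at r₂: v_p = √[μ(2/r₂ − 1/a_t)] = 3.8126 km/s.
Second burn Δv₂ = |v₂ − v_p| = 0.9086 km/s.
Δv = Δv₁ + Δv₂ = 0.5515 + 0.9086 = 1.460 km/s.

Δv = 1460 m/s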